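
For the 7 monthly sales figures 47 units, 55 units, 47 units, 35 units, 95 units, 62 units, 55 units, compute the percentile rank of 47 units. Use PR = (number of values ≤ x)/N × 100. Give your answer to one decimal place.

N = 7.
Strictly below 47: 1. Equal to 47: 2.
PR = 3/7 × 100 = 42.9

42.9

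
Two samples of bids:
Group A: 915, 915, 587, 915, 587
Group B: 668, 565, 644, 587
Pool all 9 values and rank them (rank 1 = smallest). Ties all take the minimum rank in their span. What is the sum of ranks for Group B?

Sorted (ascending): 565, 587, 587, 587, 644, 668, 915, 915, 915
The 3 values of 587 occupy positions 2–4 → each gets rank 2.
The 3 values of 915 occupy positions 7–9 → each gets rank 7.
Group B values → pooled ranks: 668→6, 565→1, 644→5, 587→2
Rank sum = 6 + 1 + 5 + 2 = 14

14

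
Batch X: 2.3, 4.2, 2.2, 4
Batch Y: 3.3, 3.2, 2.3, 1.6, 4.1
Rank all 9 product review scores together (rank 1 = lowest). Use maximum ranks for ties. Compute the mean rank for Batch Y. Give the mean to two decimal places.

4.80

Sorted (ascending): 1.6, 2.2, 2.3, 2.3, 3.2, 3.3, 4, 4.1, 4.2
The 2 values of 2.3 occupy positions 3–4 → each gets rank 4.
Batch Y values → pooled ranks: 3.3→6, 3.2→5, 2.3→4, 1.6→1, 4.1→8
Mean rank = (6 + 5 + 4 + 1 + 8) / 5 = 4.80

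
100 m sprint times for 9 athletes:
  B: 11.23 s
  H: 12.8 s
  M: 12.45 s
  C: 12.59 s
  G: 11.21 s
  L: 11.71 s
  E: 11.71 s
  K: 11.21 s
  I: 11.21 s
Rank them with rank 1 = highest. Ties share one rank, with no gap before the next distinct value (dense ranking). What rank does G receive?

Sorted (descending): 12.8, 12.59, 12.45, 11.71, 11.71, 11.23, 11.21, 11.21, 11.21
The 2 values of 11.71 share dense rank 4.
The 3 values of 11.21 share dense rank 6.
Remaining distinct values take the next consecutive integers.
G has value 11.21 s → rank 6.

6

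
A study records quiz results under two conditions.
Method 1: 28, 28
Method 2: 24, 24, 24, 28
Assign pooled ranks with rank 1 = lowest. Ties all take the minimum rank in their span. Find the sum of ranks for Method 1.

Sorted (ascending): 24, 24, 24, 28, 28, 28
The 3 values of 24 occupy positions 1–3 → each gets rank 1.
The 3 values of 28 occupy positions 4–6 → each gets rank 4.
Method 1 values → pooled ranks: 28→4, 28→4
Rank sum = 4 + 4 = 8

8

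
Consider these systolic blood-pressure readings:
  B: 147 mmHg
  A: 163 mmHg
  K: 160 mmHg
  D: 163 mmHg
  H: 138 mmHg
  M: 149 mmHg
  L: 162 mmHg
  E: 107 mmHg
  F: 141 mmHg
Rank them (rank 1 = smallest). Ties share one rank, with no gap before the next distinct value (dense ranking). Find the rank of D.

Sorted (ascending): 107, 138, 141, 147, 149, 160, 162, 163, 163
The 2 values of 163 share dense rank 8.
Remaining distinct values take the next consecutive integers.
D has value 163 mmHg → rank 8.

8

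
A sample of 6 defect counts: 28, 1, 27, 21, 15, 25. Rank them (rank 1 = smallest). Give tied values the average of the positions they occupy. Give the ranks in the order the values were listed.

6, 1, 5, 3, 2, 4

Sorted (ascending): 1, 15, 21, 25, 27, 28
No ties — each value takes its position as its rank.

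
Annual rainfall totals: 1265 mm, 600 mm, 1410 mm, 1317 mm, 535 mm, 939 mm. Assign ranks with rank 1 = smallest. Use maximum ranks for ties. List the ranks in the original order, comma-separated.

Sorted (ascending): 535, 600, 939, 1265, 1317, 1410
No ties — each value takes its position as its rank.

4, 2, 6, 5, 1, 3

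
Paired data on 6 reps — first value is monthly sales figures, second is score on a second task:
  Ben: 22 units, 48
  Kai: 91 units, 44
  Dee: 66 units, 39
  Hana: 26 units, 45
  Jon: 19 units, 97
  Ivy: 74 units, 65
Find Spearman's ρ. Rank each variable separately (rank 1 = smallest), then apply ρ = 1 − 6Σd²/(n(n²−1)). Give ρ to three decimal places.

Ranks of variable 1: 2, 6, 4, 3, 1, 5
Ranks of variable 2: 4, 2, 1, 3, 6, 5
d = r₁ − r₂: -2, 4, 3, 0, -5, 0
d²: 4, 16, 9, 0, 25, 0; Σd² = 54
ρ = 1 − 6·54/(6·35) = 1 − 324/210 = -0.543

-0.543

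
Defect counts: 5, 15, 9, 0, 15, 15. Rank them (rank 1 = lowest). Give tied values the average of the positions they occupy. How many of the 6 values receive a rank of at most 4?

Sorted (ascending): 0, 5, 9, 15, 15, 15
The 3 values of 15 occupy positions 4–6 → average rank 5.
Ranks ≤ 4: {1, 2, 3} → 3 values.

3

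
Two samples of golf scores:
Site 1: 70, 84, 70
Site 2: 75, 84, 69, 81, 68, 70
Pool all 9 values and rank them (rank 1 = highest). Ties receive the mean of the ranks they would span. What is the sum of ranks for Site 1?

Sorted (descending): 84, 84, 81, 75, 70, 70, 70, 69, 68
The 2 values of 84 occupy positions 1–2 → average rank (1+2)/2 = 1.5.
The 3 values of 70 occupy positions 5–7 → average rank 6.
Site 1 values → pooled ranks: 70→6, 84→1.5, 70→6
Rank sum = 6 + 1.5 + 6 = 13.5

13.5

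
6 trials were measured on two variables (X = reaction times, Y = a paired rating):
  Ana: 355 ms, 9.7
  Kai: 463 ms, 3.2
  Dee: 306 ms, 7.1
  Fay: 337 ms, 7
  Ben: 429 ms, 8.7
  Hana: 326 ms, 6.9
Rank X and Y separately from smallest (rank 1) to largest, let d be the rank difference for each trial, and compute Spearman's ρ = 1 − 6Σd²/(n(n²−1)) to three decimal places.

Ranks of variable 1: 4, 6, 1, 3, 5, 2
Ranks of variable 2: 6, 1, 4, 3, 5, 2
d = r₁ − r₂: -2, 5, -3, 0, 0, 0
d²: 4, 25, 9, 0, 0, 0; Σd² = 38
ρ = 1 − 6·38/(6·35) = 1 − 228/210 = -0.086

-0.086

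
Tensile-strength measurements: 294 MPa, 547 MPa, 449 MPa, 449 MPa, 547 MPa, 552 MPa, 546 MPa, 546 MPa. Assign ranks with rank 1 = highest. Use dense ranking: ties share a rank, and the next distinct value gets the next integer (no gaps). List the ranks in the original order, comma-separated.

5, 2, 4, 4, 2, 1, 3, 3

Sorted (descending): 552, 547, 547, 546, 546, 449, 449, 294
The 2 values of 547 share dense rank 2.
The 2 values of 546 share dense rank 3.
The 2 values of 449 share dense rank 4.
Remaining distinct values take the next consecutive integers.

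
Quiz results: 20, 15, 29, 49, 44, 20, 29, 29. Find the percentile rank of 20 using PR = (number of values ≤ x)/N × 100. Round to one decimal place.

37.5

N = 8.
Strictly below 20: 1. Equal to 20: 2.
PR = 3/8 × 100 = 37.5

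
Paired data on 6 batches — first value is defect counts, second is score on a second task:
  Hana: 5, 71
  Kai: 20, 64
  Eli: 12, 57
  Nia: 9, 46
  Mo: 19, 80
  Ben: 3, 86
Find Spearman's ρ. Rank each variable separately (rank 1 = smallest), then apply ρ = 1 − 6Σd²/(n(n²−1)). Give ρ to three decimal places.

Ranks of variable 1: 2, 6, 4, 3, 5, 1
Ranks of variable 2: 4, 3, 2, 1, 5, 6
d = r₁ − r₂: -2, 3, 2, 2, 0, -5
d²: 4, 9, 4, 4, 0, 25; Σd² = 46
ρ = 1 − 6·46/(6·35) = 1 − 276/210 = -0.314

-0.314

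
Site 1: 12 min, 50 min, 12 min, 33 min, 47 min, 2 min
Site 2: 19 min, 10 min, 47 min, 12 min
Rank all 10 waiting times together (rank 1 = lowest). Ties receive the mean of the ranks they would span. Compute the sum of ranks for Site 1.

Sorted (ascending): 2, 10, 12, 12, 12, 19, 33, 47, 47, 50
The 3 values of 12 occupy positions 3–5 → average rank 4.
The 2 values of 47 occupy positions 8–9 → average rank (8+9)/2 = 8.5.
Site 1 values → pooled ranks: 12→4, 50→10, 12→4, 33→7, 47→8.5, 2→1
Rank sum = 4 + 10 + 4 + 7 + 8.5 + 1 = 34.5

34.5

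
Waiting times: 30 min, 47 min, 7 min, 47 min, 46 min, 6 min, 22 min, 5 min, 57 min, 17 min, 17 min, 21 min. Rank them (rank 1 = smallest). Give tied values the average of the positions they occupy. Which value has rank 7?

Sorted (ascending): 5, 6, 7, 17, 17, 21, 22, 30, 46, 47, 47, 57
The 2 values of 17 occupy positions 4–5 → average rank (4+5)/2 = 4.5.
The 2 values of 47 occupy positions 10–11 → average rank (10+11)/2 = 10.5.
Rank 7 → value 22.

22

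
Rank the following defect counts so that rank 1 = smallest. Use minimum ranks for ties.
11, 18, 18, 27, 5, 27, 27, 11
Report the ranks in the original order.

Sorted (ascending): 5, 11, 11, 18, 18, 27, 27, 27
The 2 values of 11 occupy positions 2–3 → each gets rank 2.
The 2 values of 18 occupy positions 4–5 → each gets rank 4.
The 3 values of 27 occupy positions 6–8 → each gets rank 6.

2, 4, 4, 6, 1, 6, 6, 2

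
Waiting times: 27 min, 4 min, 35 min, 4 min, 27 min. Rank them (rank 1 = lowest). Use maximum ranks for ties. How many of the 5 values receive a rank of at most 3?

2

Sorted (ascending): 4, 4, 27, 27, 35
The 2 values of 4 occupy positions 1–2 → each gets rank 2.
The 2 values of 27 occupy positions 3–4 → each gets rank 4.
Ranks ≤ 3: {2, 2} → 2 values.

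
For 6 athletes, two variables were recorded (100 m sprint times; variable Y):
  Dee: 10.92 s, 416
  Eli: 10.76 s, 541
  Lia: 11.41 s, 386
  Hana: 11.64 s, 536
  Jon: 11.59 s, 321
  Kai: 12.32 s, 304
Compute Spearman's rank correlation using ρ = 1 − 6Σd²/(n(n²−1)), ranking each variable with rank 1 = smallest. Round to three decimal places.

Ranks of variable 1: 2, 1, 3, 5, 4, 6
Ranks of variable 2: 4, 6, 3, 5, 2, 1
d = r₁ − r₂: -2, -5, 0, 0, 2, 5
d²: 4, 25, 0, 0, 4, 25; Σd² = 58
ρ = 1 − 6·58/(6·35) = 1 − 348/210 = -0.657

-0.657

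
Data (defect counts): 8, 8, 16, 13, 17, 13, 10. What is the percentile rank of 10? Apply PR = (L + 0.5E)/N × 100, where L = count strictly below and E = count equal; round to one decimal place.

35.7

N = 7.
Strictly below 10: 2. Equal to 10: 1.
PR = (2 + 0.5·1)/7 × 100 = 35.7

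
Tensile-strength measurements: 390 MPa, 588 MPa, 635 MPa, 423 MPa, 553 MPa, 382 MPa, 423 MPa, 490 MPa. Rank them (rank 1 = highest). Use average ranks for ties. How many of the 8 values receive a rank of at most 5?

4

Sorted (descending): 635, 588, 553, 490, 423, 423, 390, 382
The 2 values of 423 occupy positions 5–6 → average rank (5+6)/2 = 5.5.
Ranks ≤ 5: {1, 2, 3, 4} → 4 values.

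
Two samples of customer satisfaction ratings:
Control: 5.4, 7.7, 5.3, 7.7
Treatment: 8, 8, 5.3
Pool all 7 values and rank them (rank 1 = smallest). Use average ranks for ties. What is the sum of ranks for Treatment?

Sorted (ascending): 5.3, 5.3, 5.4, 7.7, 7.7, 8, 8
The 2 values of 5.3 occupy positions 1–2 → average rank (1+2)/2 = 1.5.
The 2 values of 7.7 occupy positions 4–5 → average rank (4+5)/2 = 4.5.
The 2 values of 8 occupy positions 6–7 → average rank (6+7)/2 = 6.5.
Treatment values → pooled ranks: 8→6.5, 8→6.5, 5.3→1.5
Rank sum = 6.5 + 6.5 + 1.5 = 14.5

14.5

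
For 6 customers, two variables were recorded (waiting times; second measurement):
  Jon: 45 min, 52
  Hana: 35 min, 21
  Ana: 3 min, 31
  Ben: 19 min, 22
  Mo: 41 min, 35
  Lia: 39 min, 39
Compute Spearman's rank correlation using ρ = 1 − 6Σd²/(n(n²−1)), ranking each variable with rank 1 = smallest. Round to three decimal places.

Ranks of variable 1: 6, 3, 1, 2, 5, 4
Ranks of variable 2: 6, 1, 3, 2, 4, 5
d = r₁ − r₂: 0, 2, -2, 0, 1, -1
d²: 0, 4, 4, 0, 1, 1; Σd² = 10
ρ = 1 − 6·10/(6·35) = 1 − 60/210 = 0.714

0.714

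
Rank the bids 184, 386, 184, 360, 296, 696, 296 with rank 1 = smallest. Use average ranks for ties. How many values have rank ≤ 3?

Sorted (ascending): 184, 184, 296, 296, 360, 386, 696
The 2 values of 184 occupy positions 1–2 → average rank (1+2)/2 = 1.5.
The 2 values of 296 occupy positions 3–4 → average rank (3+4)/2 = 3.5.
Ranks ≤ 3: {1.5, 1.5} → 2 values.

2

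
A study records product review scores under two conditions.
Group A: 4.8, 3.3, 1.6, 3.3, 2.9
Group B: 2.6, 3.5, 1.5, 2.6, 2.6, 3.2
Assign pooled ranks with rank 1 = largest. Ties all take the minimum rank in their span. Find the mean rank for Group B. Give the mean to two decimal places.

6.50

Sorted (descending): 4.8, 3.5, 3.3, 3.3, 3.2, 2.9, 2.6, 2.6, 2.6, 1.6, 1.5
The 2 values of 3.3 occupy positions 3–4 → each gets rank 3.
The 3 values of 2.6 occupy positions 7–9 → each gets rank 7.
Group B values → pooled ranks: 2.6→7, 3.5→2, 1.5→11, 2.6→7, 2.6→7, 3.2→5
Mean rank = (7 + 2 + 11 + 7 + 7 + 5) / 6 = 6.50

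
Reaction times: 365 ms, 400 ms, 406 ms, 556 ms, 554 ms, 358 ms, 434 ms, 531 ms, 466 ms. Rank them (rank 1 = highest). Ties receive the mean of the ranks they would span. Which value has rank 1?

Sorted (descending): 556, 554, 531, 466, 434, 406, 400, 365, 358
No ties — each value takes its position as its rank.
Rank 1 → value 556.

556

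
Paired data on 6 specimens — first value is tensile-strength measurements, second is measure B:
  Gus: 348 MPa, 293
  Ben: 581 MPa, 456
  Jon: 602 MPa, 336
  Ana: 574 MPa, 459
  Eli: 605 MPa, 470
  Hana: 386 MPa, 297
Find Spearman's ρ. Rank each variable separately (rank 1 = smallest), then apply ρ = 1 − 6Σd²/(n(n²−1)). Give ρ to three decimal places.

0.771

Ranks of variable 1: 1, 4, 5, 3, 6, 2
Ranks of variable 2: 1, 4, 3, 5, 6, 2
d = r₁ − r₂: 0, 0, 2, -2, 0, 0
d²: 0, 0, 4, 4, 0, 0; Σd² = 8
ρ = 1 − 6·8/(6·35) = 1 − 48/210 = 0.771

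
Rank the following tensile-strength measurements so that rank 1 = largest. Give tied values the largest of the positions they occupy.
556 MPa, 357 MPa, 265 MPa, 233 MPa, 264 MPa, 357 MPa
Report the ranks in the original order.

1, 3, 4, 6, 5, 3

Sorted (descending): 556, 357, 357, 265, 264, 233
The 2 values of 357 occupy positions 2–3 → each gets rank 3.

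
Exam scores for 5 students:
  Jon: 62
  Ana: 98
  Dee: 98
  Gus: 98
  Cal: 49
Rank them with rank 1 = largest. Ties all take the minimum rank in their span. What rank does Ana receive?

Sorted (descending): 98, 98, 98, 62, 49
The 3 values of 98 occupy positions 1–3 → each gets rank 1.
Ana has value 98 → rank 1.

1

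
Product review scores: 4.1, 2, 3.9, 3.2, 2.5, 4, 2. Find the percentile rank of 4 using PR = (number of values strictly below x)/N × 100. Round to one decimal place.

N = 7.
Strictly below 4: 5. Equal to 4: 1.
PR = 5/7 × 100 = 71.4

71.4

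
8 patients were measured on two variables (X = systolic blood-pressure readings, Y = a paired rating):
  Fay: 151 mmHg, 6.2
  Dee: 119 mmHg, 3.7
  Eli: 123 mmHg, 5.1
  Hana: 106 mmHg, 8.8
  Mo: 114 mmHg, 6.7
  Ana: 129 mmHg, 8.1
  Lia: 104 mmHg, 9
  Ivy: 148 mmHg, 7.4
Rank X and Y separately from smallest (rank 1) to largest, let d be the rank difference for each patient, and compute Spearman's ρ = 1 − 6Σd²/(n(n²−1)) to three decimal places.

Ranks of variable 1: 8, 4, 5, 2, 3, 6, 1, 7
Ranks of variable 2: 3, 1, 2, 7, 4, 6, 8, 5
d = r₁ − r₂: 5, 3, 3, -5, -1, 0, -7, 2
d²: 25, 9, 9, 25, 1, 0, 49, 4; Σd² = 122
ρ = 1 − 6·122/(8·63) = 1 − 732/504 = -0.452

-0.452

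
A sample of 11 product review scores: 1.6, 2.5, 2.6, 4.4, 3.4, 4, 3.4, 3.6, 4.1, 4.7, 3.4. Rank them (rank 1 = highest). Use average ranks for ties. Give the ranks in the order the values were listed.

11, 10, 9, 2, 7, 4, 7, 5, 3, 1, 7

Sorted (descending): 4.7, 4.4, 4.1, 4, 3.6, 3.4, 3.4, 3.4, 2.6, 2.5, 1.6
The 3 values of 3.4 occupy positions 6–8 → average rank 7.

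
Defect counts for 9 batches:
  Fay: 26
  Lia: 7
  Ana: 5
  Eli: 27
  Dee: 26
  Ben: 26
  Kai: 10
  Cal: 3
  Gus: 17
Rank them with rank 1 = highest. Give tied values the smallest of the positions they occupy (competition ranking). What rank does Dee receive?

2

Sorted (descending): 27, 26, 26, 26, 17, 10, 7, 5, 3
The 3 values of 26 occupy positions 2–4 → each gets rank 2.
Dee has value 26 → rank 2.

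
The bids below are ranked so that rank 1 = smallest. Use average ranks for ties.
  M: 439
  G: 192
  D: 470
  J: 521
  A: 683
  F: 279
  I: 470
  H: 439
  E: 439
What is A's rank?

9

Sorted (ascending): 192, 279, 439, 439, 439, 470, 470, 521, 683
The 3 values of 439 occupy positions 3–5 → average rank 4.
The 2 values of 470 occupy positions 6–7 → average rank (6+7)/2 = 6.5.
A has value 683 → rank 9.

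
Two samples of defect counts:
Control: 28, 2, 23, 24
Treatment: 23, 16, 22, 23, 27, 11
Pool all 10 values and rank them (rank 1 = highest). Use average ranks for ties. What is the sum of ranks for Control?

Sorted (descending): 28, 27, 24, 23, 23, 23, 22, 16, 11, 2
The 3 values of 23 occupy positions 4–6 → average rank 5.
Control values → pooled ranks: 28→1, 2→10, 23→5, 24→3
Rank sum = 1 + 10 + 5 + 3 = 19

19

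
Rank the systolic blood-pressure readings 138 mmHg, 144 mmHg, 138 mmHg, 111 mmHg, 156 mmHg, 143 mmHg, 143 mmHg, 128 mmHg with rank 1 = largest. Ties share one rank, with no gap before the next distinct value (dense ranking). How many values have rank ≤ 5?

7

Sorted (descending): 156, 144, 143, 143, 138, 138, 128, 111
The 2 values of 143 share dense rank 3.
The 2 values of 138 share dense rank 4.
Remaining distinct values take the next consecutive integers.
Ranks ≤ 5: {1, 2, 3, 3, 4, 4, 5} → 7 values.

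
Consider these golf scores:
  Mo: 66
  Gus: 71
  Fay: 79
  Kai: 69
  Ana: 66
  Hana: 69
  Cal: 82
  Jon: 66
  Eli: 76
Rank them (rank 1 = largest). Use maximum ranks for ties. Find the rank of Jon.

9

Sorted (descending): 82, 79, 76, 71, 69, 69, 66, 66, 66
The 2 values of 69 occupy positions 5–6 → each gets rank 6.
The 3 values of 66 occupy positions 7–9 → each gets rank 9.
Jon has value 66 → rank 9.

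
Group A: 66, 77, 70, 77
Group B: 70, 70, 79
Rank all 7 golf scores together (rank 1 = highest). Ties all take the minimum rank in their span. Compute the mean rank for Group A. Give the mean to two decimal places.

3.75

Sorted (descending): 79, 77, 77, 70, 70, 70, 66
The 2 values of 77 occupy positions 2–3 → each gets rank 2.
The 3 values of 70 occupy positions 4–6 → each gets rank 4.
Group A values → pooled ranks: 66→7, 77→2, 70→4, 77→2
Mean rank = (7 + 2 + 4 + 2) / 4 = 3.75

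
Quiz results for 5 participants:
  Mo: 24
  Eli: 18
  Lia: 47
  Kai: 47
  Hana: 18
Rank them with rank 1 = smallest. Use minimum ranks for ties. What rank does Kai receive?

Sorted (ascending): 18, 18, 24, 47, 47
The 2 values of 18 occupy positions 1–2 → each gets rank 1.
The 2 values of 47 occupy positions 4–5 → each gets rank 4.
Kai has value 47 → rank 4.

4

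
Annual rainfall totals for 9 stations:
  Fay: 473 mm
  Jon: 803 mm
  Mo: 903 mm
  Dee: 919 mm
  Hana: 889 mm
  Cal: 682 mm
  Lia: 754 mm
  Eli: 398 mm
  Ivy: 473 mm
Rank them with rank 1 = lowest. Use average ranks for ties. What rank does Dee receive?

Sorted (ascending): 398, 473, 473, 682, 754, 803, 889, 903, 919
The 2 values of 473 occupy positions 2–3 → average rank (2+3)/2 = 2.5.
Dee has value 919 mm → rank 9.

9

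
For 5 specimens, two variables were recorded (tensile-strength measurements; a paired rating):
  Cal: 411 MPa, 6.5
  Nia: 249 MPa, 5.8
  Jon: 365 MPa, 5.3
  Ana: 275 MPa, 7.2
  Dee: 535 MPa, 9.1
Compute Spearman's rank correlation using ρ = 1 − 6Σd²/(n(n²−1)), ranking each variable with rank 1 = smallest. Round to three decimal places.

Ranks of variable 1: 4, 1, 3, 2, 5
Ranks of variable 2: 3, 2, 1, 4, 5
d = r₁ − r₂: 1, -1, 2, -2, 0
d²: 1, 1, 4, 4, 0; Σd² = 10
ρ = 1 − 6·10/(5·24) = 1 − 60/120 = 0.500

0.500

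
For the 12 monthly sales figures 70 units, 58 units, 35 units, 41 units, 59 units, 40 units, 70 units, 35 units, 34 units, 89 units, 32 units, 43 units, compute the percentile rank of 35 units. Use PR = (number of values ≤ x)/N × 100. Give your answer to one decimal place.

N = 12.
Strictly below 35: 2. Equal to 35: 2.
PR = 4/12 × 100 = 33.3

33.3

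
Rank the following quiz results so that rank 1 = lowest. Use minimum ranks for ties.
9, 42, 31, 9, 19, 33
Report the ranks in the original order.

Sorted (ascending): 9, 9, 19, 31, 33, 42
The 2 values of 9 occupy positions 1–2 → each gets rank 1.

1, 6, 4, 1, 3, 5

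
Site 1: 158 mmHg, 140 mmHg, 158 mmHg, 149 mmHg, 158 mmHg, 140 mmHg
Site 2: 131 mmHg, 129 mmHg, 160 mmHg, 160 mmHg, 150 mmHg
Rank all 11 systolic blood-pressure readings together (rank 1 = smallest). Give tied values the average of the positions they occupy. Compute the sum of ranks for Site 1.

Sorted (ascending): 129, 131, 140, 140, 149, 150, 158, 158, 158, 160, 160
The 2 values of 140 occupy positions 3–4 → average rank (3+4)/2 = 3.5.
The 3 values of 158 occupy positions 7–9 → average rank 8.
The 2 values of 160 occupy positions 10–11 → average rank (10+11)/2 = 10.5.
Site 1 values → pooled ranks: 158→8, 140→3.5, 158→8, 149→5, 158→8, 140→3.5
Rank sum = 8 + 3.5 + 8 + 5 + 8 + 3.5 = 36

36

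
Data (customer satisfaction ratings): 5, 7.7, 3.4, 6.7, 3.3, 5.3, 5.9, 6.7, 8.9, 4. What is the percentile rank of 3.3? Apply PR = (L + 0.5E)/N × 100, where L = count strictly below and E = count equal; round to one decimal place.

N = 10.
Strictly below 3.3: 0. Equal to 3.3: 1.
PR = (0 + 0.5·1)/10 × 100 = 5.0

5.0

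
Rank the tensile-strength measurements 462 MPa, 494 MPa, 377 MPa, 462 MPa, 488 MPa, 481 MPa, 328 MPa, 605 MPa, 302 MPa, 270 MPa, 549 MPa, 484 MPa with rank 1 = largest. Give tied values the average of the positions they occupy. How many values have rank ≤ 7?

6

Sorted (descending): 605, 549, 494, 488, 484, 481, 462, 462, 377, 328, 302, 270
The 2 values of 462 occupy positions 7–8 → average rank (7+8)/2 = 7.5.
Ranks ≤ 7: {1, 2, 3, 4, 5, 6} → 6 values.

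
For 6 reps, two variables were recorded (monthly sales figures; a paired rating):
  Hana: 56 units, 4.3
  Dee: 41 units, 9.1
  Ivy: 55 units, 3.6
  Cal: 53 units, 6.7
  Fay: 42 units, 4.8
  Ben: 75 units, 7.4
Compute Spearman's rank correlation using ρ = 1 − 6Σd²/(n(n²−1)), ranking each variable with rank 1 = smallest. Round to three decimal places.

-0.314

Ranks of variable 1: 5, 1, 4, 3, 2, 6
Ranks of variable 2: 2, 6, 1, 4, 3, 5
d = r₁ − r₂: 3, -5, 3, -1, -1, 1
d²: 9, 25, 9, 1, 1, 1; Σd² = 46
ρ = 1 − 6·46/(6·35) = 1 − 276/210 = -0.314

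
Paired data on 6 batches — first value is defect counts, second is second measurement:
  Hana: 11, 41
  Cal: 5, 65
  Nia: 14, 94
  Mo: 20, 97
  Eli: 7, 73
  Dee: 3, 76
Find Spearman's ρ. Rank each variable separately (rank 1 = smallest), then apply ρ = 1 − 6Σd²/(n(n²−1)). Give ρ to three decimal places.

0.486

Ranks of variable 1: 4, 2, 5, 6, 3, 1
Ranks of variable 2: 1, 2, 5, 6, 3, 4
d = r₁ − r₂: 3, 0, 0, 0, 0, -3
d²: 9, 0, 0, 0, 0, 9; Σd² = 18
ρ = 1 − 6·18/(6·35) = 1 − 108/210 = 0.486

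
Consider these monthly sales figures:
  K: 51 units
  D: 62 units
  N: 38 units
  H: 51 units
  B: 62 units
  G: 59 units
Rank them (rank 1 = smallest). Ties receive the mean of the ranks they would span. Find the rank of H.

Sorted (ascending): 38, 51, 51, 59, 62, 62
The 2 values of 51 occupy positions 2–3 → average rank (2+3)/2 = 2.5.
The 2 values of 62 occupy positions 5–6 → average rank (5+6)/2 = 5.5.
H has value 51 units → rank 2.5.

2.5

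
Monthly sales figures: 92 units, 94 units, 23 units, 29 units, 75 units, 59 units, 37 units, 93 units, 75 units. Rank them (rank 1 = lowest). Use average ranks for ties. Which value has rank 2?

Sorted (ascending): 23, 29, 37, 59, 75, 75, 92, 93, 94
The 2 values of 75 occupy positions 5–6 → average rank (5+6)/2 = 5.5.
Rank 2 → value 29.

29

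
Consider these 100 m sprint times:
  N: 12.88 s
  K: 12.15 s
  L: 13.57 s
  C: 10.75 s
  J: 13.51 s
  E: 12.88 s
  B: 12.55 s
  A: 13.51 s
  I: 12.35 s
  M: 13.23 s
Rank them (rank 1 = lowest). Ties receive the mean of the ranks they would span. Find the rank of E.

Sorted (ascending): 10.75, 12.15, 12.35, 12.55, 12.88, 12.88, 13.23, 13.51, 13.51, 13.57
The 2 values of 12.88 occupy positions 5–6 → average rank (5+6)/2 = 5.5.
The 2 values of 13.51 occupy positions 8–9 → average rank (8+9)/2 = 8.5.
E has value 12.88 s → rank 5.5.

5.5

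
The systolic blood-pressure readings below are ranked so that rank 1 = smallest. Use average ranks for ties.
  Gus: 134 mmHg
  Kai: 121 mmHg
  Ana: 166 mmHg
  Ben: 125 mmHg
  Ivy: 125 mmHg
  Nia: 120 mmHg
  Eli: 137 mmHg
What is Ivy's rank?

3.5

Sorted (ascending): 120, 121, 125, 125, 134, 137, 166
The 2 values of 125 occupy positions 3–4 → average rank (3+4)/2 = 3.5.
Ivy has value 125 mmHg → rank 3.5.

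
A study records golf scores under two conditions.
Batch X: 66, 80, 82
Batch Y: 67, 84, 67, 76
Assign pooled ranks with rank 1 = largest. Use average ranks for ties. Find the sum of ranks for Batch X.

12

Sorted (descending): 84, 82, 80, 76, 67, 67, 66
The 2 values of 67 occupy positions 5–6 → average rank (5+6)/2 = 5.5.
Batch X values → pooled ranks: 66→7, 80→3, 82→2
Rank sum = 7 + 3 + 2 = 12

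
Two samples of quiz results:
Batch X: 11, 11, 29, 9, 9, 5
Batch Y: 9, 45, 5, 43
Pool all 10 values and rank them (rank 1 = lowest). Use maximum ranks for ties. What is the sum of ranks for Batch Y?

Sorted (ascending): 5, 5, 9, 9, 9, 11, 11, 29, 43, 45
The 2 values of 5 occupy positions 1–2 → each gets rank 2.
The 3 values of 9 occupy positions 3–5 → each gets rank 5.
The 2 values of 11 occupy positions 6–7 → each gets rank 7.
Batch Y values → pooled ranks: 9→5, 45→10, 5→2, 43→9
Rank sum = 5 + 10 + 2 + 9 = 26

26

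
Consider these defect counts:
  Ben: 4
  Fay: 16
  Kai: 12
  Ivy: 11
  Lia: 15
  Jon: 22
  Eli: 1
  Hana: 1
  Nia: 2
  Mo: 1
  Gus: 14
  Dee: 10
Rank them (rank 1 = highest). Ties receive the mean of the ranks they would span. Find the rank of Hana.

Sorted (descending): 22, 16, 15, 14, 12, 11, 10, 4, 2, 1, 1, 1
The 3 values of 1 occupy positions 10–12 → average rank 11.
Hana has value 1 → rank 11.

11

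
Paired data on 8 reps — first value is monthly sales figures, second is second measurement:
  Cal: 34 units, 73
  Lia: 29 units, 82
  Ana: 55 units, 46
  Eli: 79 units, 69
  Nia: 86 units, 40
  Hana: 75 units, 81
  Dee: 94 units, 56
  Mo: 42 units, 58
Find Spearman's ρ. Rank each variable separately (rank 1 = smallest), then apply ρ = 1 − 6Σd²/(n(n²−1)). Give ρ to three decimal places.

-0.619

Ranks of variable 1: 2, 1, 4, 6, 7, 5, 8, 3
Ranks of variable 2: 6, 8, 2, 5, 1, 7, 3, 4
d = r₁ − r₂: -4, -7, 2, 1, 6, -2, 5, -1
d²: 16, 49, 4, 1, 36, 4, 25, 1; Σd² = 136
ρ = 1 − 6·136/(8·63) = 1 − 816/504 = -0.619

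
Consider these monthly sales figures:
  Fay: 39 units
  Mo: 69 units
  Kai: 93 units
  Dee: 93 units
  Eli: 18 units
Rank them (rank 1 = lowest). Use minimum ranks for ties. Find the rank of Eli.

Sorted (ascending): 18, 39, 69, 93, 93
The 2 values of 93 occupy positions 4–5 → each gets rank 4.
Eli has value 18 units → rank 1.

1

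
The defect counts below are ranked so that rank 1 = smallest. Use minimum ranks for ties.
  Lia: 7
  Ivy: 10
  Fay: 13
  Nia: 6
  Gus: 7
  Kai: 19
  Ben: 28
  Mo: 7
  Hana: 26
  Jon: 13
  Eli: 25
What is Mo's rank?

Sorted (ascending): 6, 7, 7, 7, 10, 13, 13, 19, 25, 26, 28
The 3 values of 7 occupy positions 2–4 → each gets rank 2.
The 2 values of 13 occupy positions 6–7 → each gets rank 6.
Mo has value 7 → rank 2.

2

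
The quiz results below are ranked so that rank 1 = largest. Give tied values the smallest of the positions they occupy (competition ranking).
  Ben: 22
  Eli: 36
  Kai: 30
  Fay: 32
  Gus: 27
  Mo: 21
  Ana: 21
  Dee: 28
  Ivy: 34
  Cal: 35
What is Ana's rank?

Sorted (descending): 36, 35, 34, 32, 30, 28, 27, 22, 21, 21
The 2 values of 21 occupy positions 9–10 → each gets rank 9.
Ana has value 21 → rank 9.

9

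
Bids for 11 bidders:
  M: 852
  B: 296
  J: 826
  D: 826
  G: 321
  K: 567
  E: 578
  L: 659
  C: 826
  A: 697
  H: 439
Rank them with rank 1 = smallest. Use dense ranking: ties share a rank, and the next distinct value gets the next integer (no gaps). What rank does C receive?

8

Sorted (ascending): 296, 321, 439, 567, 578, 659, 697, 826, 826, 826, 852
The 3 values of 826 share dense rank 8.
Remaining distinct values take the next consecutive integers.
C has value 826 → rank 8.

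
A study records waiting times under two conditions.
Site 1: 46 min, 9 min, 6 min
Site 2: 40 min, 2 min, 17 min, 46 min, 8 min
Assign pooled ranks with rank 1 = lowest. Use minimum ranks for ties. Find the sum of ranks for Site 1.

Sorted (ascending): 2, 6, 8, 9, 17, 40, 46, 46
The 2 values of 46 occupy positions 7–8 → each gets rank 7.
Site 1 values → pooled ranks: 46→7, 9→4, 6→2
Rank sum = 7 + 4 + 2 = 13

13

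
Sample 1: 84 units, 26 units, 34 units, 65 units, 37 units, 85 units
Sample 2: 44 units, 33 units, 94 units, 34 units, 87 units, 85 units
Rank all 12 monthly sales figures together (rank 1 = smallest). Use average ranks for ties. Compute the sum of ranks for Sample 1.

34

Sorted (ascending): 26, 33, 34, 34, 37, 44, 65, 84, 85, 85, 87, 94
The 2 values of 34 occupy positions 3–4 → average rank (3+4)/2 = 3.5.
The 2 values of 85 occupy positions 9–10 → average rank (9+10)/2 = 9.5.
Sample 1 values → pooled ranks: 84→8, 26→1, 34→3.5, 65→7, 37→5, 85→9.5
Rank sum = 8 + 1 + 3.5 + 7 + 5 + 9.5 = 34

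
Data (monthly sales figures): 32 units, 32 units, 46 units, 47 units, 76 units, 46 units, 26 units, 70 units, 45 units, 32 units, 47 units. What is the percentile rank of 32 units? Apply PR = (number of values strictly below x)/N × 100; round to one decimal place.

9.1

N = 11.
Strictly below 32: 1. Equal to 32: 3.
PR = 1/11 × 100 = 9.1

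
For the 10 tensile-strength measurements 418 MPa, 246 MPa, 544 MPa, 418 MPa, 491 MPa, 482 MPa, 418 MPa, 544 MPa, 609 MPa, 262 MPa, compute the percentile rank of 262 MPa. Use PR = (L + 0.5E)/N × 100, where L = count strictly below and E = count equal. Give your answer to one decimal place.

15.0

N = 10.
Strictly below 262: 1. Equal to 262: 1.
PR = (1 + 0.5·1)/10 × 100 = 15.0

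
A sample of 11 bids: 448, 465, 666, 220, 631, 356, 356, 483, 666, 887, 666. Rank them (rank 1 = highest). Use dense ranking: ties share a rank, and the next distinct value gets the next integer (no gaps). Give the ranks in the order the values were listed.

Sorted (descending): 887, 666, 666, 666, 631, 483, 465, 448, 356, 356, 220
The 3 values of 666 share dense rank 2.
The 2 values of 356 share dense rank 7.
Remaining distinct values take the next consecutive integers.

6, 5, 2, 8, 3, 7, 7, 4, 2, 1, 2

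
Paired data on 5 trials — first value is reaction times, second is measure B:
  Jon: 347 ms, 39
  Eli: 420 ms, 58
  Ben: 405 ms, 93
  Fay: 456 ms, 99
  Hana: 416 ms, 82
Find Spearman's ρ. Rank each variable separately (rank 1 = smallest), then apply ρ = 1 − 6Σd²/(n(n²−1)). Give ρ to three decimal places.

0.600

Ranks of variable 1: 1, 4, 2, 5, 3
Ranks of variable 2: 1, 2, 4, 5, 3
d = r₁ − r₂: 0, 2, -2, 0, 0
d²: 0, 4, 4, 0, 0; Σd² = 8
ρ = 1 − 6·8/(5·24) = 1 − 48/120 = 0.600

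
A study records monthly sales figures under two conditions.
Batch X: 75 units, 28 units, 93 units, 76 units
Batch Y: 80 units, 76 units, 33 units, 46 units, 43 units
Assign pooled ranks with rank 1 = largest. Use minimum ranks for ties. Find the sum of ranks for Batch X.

Sorted (descending): 93, 80, 76, 76, 75, 46, 43, 33, 28
The 2 values of 76 occupy positions 3–4 → each gets rank 3.
Batch X values → pooled ranks: 75→5, 28→9, 93→1, 76→3
Rank sum = 5 + 9 + 1 + 3 = 18

18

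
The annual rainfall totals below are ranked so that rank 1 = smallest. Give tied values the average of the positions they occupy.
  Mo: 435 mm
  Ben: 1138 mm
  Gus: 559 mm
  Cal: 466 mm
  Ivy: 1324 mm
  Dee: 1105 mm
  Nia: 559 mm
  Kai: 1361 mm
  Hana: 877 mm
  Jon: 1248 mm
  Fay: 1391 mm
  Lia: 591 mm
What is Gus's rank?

Sorted (ascending): 435, 466, 559, 559, 591, 877, 1105, 1138, 1248, 1324, 1361, 1391
The 2 values of 559 occupy positions 3–4 → average rank (3+4)/2 = 3.5.
Gus has value 559 mm → rank 3.5.

3.5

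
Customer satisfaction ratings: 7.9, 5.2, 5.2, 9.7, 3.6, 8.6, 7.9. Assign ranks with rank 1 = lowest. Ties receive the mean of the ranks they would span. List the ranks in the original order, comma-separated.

4.5, 2.5, 2.5, 7, 1, 6, 4.5

Sorted (ascending): 3.6, 5.2, 5.2, 7.9, 7.9, 8.6, 9.7
The 2 values of 5.2 occupy positions 2–3 → average rank (2+3)/2 = 2.5.
The 2 values of 7.9 occupy positions 4–5 → average rank (4+5)/2 = 4.5.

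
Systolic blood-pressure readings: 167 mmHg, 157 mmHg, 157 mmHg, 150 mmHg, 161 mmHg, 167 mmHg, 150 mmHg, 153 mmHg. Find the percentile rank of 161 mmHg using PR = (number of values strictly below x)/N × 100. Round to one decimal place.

N = 8.
Strictly below 161: 5. Equal to 161: 1.
PR = 5/8 × 100 = 62.5

62.5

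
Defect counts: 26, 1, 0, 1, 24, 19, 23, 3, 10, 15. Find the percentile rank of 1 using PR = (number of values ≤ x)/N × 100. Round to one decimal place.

N = 10.
Strictly below 1: 1. Equal to 1: 2.
PR = 3/10 × 100 = 30.0

30.0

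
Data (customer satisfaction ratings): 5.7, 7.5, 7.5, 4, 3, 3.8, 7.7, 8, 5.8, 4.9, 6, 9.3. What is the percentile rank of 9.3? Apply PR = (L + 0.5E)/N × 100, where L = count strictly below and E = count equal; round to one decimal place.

N = 12.
Strictly below 9.3: 11. Equal to 9.3: 1.
PR = (11 + 0.5·1)/12 × 100 = 95.8

95.8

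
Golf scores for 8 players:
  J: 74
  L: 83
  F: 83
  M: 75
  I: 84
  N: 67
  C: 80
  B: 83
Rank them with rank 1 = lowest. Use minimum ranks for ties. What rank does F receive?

Sorted (ascending): 67, 74, 75, 80, 83, 83, 83, 84
The 3 values of 83 occupy positions 5–7 → each gets rank 5.
F has value 83 → rank 5.

5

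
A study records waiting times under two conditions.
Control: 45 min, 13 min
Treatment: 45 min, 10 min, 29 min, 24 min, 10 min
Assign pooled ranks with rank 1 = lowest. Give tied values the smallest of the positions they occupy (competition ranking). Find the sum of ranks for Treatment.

17

Sorted (ascending): 10, 10, 13, 24, 29, 45, 45
The 2 values of 10 occupy positions 1–2 → each gets rank 1.
The 2 values of 45 occupy positions 6–7 → each gets rank 6.
Treatment values → pooled ranks: 45→6, 10→1, 29→5, 24→4, 10→1
Rank sum = 6 + 1 + 5 + 4 + 1 = 17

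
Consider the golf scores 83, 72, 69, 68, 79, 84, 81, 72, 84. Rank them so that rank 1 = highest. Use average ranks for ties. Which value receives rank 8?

69

Sorted (descending): 84, 84, 83, 81, 79, 72, 72, 69, 68
The 2 values of 84 occupy positions 1–2 → average rank (1+2)/2 = 1.5.
The 2 values of 72 occupy positions 6–7 → average rank (6+7)/2 = 6.5.
Rank 8 → value 69.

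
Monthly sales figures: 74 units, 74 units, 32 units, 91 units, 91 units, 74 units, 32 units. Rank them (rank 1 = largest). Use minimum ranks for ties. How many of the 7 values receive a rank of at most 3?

5

Sorted (descending): 91, 91, 74, 74, 74, 32, 32
The 2 values of 91 occupy positions 1–2 → each gets rank 1.
The 3 values of 74 occupy positions 3–5 → each gets rank 3.
The 2 values of 32 occupy positions 6–7 → each gets rank 6.
Ranks ≤ 3: {1, 1, 3, 3, 3} → 5 values.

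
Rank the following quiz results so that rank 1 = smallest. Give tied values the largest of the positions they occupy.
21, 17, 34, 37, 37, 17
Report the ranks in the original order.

Sorted (ascending): 17, 17, 21, 34, 37, 37
The 2 values of 17 occupy positions 1–2 → each gets rank 2.
The 2 values of 37 occupy positions 5–6 → each gets rank 6.

3, 2, 4, 6, 6, 2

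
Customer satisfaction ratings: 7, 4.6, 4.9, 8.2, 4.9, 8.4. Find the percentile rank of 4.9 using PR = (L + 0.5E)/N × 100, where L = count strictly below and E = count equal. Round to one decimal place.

N = 6.
Strictly below 4.9: 1. Equal to 4.9: 2.
PR = (1 + 0.5·2)/6 × 100 = 33.3

33.3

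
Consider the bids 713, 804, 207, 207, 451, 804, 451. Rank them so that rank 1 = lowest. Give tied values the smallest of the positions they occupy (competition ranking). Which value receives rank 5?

Sorted (ascending): 207, 207, 451, 451, 713, 804, 804
The 2 values of 207 occupy positions 1–2 → each gets rank 1.
The 2 values of 451 occupy positions 3–4 → each gets rank 3.
The 2 values of 804 occupy positions 6–7 → each gets rank 6.
Rank 5 → value 713.

713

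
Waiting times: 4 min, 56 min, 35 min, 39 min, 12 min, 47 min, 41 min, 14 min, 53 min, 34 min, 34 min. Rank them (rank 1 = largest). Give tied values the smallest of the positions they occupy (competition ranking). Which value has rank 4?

41

Sorted (descending): 56, 53, 47, 41, 39, 35, 34, 34, 14, 12, 4
The 2 values of 34 occupy positions 7–8 → each gets rank 7.
Rank 4 → value 41.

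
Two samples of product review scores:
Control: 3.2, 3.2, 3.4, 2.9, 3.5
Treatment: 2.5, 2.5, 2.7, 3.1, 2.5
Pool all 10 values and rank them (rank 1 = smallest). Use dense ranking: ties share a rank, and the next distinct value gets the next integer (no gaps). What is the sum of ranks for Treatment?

Sorted (ascending): 2.5, 2.5, 2.5, 2.7, 2.9, 3.1, 3.2, 3.2, 3.4, 3.5
The 3 values of 2.5 share dense rank 1.
The 2 values of 3.2 share dense rank 5.
Remaining distinct values take the next consecutive integers.
Treatment values → pooled ranks: 2.5→1, 2.5→1, 2.7→2, 3.1→4, 2.5→1
Rank sum = 1 + 1 + 2 + 4 + 1 = 9

9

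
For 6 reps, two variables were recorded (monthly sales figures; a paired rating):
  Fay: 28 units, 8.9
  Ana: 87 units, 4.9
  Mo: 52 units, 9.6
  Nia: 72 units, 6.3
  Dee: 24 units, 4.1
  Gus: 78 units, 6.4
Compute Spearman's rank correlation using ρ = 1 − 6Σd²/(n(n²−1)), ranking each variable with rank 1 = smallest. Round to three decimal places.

-0.029

Ranks of variable 1: 2, 6, 3, 4, 1, 5
Ranks of variable 2: 5, 2, 6, 3, 1, 4
d = r₁ − r₂: -3, 4, -3, 1, 0, 1
d²: 9, 16, 9, 1, 0, 1; Σd² = 36
ρ = 1 − 6·36/(6·35) = 1 − 216/210 = -0.029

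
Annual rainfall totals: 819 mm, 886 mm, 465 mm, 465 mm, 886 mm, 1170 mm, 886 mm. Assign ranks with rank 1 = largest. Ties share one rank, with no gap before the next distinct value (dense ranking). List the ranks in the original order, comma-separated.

Sorted (descending): 1170, 886, 886, 886, 819, 465, 465
The 3 values of 886 share dense rank 2.
The 2 values of 465 share dense rank 4.
Remaining distinct values take the next consecutive integers.

3, 2, 4, 4, 2, 1, 2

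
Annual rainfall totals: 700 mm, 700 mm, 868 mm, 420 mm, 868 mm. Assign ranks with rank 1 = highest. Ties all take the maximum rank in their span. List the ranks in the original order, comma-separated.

Sorted (descending): 868, 868, 700, 700, 420
The 2 values of 868 occupy positions 1–2 → each gets rank 2.
The 2 values of 700 occupy positions 3–4 → each gets rank 4.

4, 4, 2, 5, 2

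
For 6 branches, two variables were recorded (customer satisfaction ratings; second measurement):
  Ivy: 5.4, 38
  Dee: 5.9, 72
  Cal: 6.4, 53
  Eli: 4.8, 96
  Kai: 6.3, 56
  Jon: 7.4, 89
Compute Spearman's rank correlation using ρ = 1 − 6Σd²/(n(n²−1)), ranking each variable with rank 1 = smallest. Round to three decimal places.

Ranks of variable 1: 2, 3, 5, 1, 4, 6
Ranks of variable 2: 1, 4, 2, 6, 3, 5
d = r₁ − r₂: 1, -1, 3, -5, 1, 1
d²: 1, 1, 9, 25, 1, 1; Σd² = 38
ρ = 1 − 6·38/(6·35) = 1 − 228/210 = -0.086

-0.086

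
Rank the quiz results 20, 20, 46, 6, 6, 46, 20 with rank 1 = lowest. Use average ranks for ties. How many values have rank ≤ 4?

5

Sorted (ascending): 6, 6, 20, 20, 20, 46, 46
The 2 values of 6 occupy positions 1–2 → average rank (1+2)/2 = 1.5.
The 3 values of 20 occupy positions 3–5 → average rank 4.
The 2 values of 46 occupy positions 6–7 → average rank (6+7)/2 = 6.5.
Ranks ≤ 4: {1.5, 1.5, 4, 4, 4} → 5 values.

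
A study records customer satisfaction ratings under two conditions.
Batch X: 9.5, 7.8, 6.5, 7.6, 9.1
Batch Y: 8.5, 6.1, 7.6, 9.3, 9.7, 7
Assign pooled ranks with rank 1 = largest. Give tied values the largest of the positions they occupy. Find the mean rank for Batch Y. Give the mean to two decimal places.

Sorted (descending): 9.7, 9.5, 9.3, 9.1, 8.5, 7.8, 7.6, 7.6, 7, 6.5, 6.1
The 2 values of 7.6 occupy positions 7–8 → each gets rank 8.
Batch Y values → pooled ranks: 8.5→5, 6.1→11, 7.6→8, 9.3→3, 9.7→1, 7→9
Mean rank = (5 + 11 + 8 + 3 + 1 + 9) / 6 = 6.17

6.17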